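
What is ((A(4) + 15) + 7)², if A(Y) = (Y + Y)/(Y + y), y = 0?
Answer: 576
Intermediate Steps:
A(Y) = 2 (A(Y) = (Y + Y)/(Y + 0) = (2*Y)/Y = 2)
((A(4) + 15) + 7)² = ((2 + 15) + 7)² = (17 + 7)² = 24² = 576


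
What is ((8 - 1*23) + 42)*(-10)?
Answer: -270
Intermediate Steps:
((8 - 1*23) + 42)*(-10) = ((8 - 23) + 42)*(-10) = (-15 + 42)*(-10) = 27*(-10) = -270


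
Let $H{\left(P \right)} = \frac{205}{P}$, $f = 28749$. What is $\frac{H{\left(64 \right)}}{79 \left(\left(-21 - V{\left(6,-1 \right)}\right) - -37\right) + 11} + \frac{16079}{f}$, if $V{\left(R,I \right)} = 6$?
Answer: $\frac{39531781}{70180416} \approx 0.56329$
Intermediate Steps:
$\frac{H{\left(64 \right)}}{79 \left(\left(-21 - V{\left(6,-1 \right)}\right) - -37\right) + 11} + \frac{16079}{f} = \frac{205 \cdot \frac{1}{64}}{79 \left(\left(-21 - 6\right) - -37\right) + 11} + \frac{16079}{28749} = \frac{205 \cdot \frac{1}{64}}{79 \left(\left(-21 - 6\right) + 37\right) + 11} + 16079 \cdot \frac{1}{28749} = \frac{205}{64 \left(79 \left(-27 + 37\right) + 11\right)} + \frac{2297}{4107} = \frac{205}{64 \left(79 \cdot 10 + 11\right)} + \frac{2297}{4107} = \frac{205}{64 \left(790 + 11\right)} + \frac{2297}{4107} = \frac{205}{64 \cdot 801} + \frac{2297}{4107} = \frac{205}{64} \cdot \frac{1}{801} + \frac{2297}{4107} = \frac{205}{51264} + \frac{2297}{4107} = \frac{39531781}{70180416}$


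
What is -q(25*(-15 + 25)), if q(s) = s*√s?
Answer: -1250*√10 ≈ -3952.8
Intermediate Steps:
q(s) = s^(3/2)
-q(25*(-15 + 25)) = -(25*(-15 + 25))^(3/2) = -(25*10)^(3/2) = -250^(3/2) = -1250*√10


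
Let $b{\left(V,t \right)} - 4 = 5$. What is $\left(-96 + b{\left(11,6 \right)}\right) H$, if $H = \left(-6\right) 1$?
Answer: $522$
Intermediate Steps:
$b{\left(V,t \right)} = 9$ ($b{\left(V,t \right)} = 4 + 5 = 9$)
$H = -6$
$\left(-96 + b{\left(11,6 \right)}\right) H = \left(-96 + 9\right) \left(-6\right) = \left(-87\right) \left(-6\right) = 522$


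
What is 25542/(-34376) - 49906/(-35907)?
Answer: 399216031/617169516 ≈ 0.64685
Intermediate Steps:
25542/(-34376) - 49906/(-35907) = 25542*(-1/34376) - 49906*(-1/35907) = -12771/17188 + 49906/35907 = 399216031/617169516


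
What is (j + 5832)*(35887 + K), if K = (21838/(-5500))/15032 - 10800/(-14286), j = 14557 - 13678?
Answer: 23705132942221035171/98425778000 ≈ 2.4084e+8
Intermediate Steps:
j = 879
K = 74382401861/98425778000 (K = (21838*(-1/5500))*(1/15032) - 10800*(-1/14286) = -10919/2750*1/15032 + 1800/2381 = -10919/41338000 + 1800/2381 = 74382401861/98425778000 ≈ 0.75572)
(j + 5832)*(35887 + K) = (879 + 5832)*(35887 + 74382401861/98425778000) = 6711*(3532280277487861/98425778000) = 23705132942221035171/98425778000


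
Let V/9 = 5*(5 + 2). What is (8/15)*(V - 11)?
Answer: 2432/15 ≈ 162.13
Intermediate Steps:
V = 315 (V = 9*(5*(5 + 2)) = 9*(5*7) = 9*35 = 315)
(8/15)*(V - 11) = (8/15)*(315 - 11) = (8*(1/15))*304 = (8/15)*304 = 2432/15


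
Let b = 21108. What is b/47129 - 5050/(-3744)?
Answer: 158514901/88225488 ≈ 1.7967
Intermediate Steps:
b/47129 - 5050/(-3744) = 21108/47129 - 5050/(-3744) = 21108*(1/47129) - 5050*(-1/3744) = 21108/47129 + 2525/1872 = 158514901/88225488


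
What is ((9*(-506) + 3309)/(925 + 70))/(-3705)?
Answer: 83/245765 ≈ 0.00033772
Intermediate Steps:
((9*(-506) + 3309)/(925 + 70))/(-3705) = ((-4554 + 3309)/995)*(-1/3705) = -1245*1/995*(-1/3705) = -249/199*(-1/3705) = 83/245765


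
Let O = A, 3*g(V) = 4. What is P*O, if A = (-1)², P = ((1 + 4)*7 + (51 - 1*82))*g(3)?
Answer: 16/3 ≈ 5.3333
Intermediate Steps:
g(V) = 4/3 (g(V) = (⅓)*4 = 4/3)
P = 16/3 (P = ((1 + 4)*7 + (51 - 1*82))*(4/3) = (5*7 + (51 - 82))*(4/3) = (35 - 31)*(4/3) = 4*(4/3) = 16/3 ≈ 5.3333)
A = 1
O = 1
P*O = (16/3)*1 = 16/3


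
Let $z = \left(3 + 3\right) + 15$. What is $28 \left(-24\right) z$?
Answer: $-14112$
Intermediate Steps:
$z = 21$ ($z = 6 + 15 = 21$)
$28 \left(-24\right) z = 28 \left(-24\right) 21 = \left(-672\right) 21 = -14112$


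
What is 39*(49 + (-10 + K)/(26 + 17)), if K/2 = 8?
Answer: 82407/43 ≈ 1916.4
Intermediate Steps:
K = 16 (K = 2*8 = 16)
39*(49 + (-10 + K)/(26 + 17)) = 39*(49 + (-10 + 16)/(26 + 17)) = 39*(49 + 6/43) = 39*(2113/43) = 82407/43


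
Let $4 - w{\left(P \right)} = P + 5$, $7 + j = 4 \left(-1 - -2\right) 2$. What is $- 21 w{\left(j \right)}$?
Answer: $42$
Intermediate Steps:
$j = 1$ ($j = -7 + 4 \left(-1 - -2\right) 2 = -7 + 4 \left(-1 + 2\right) 2 = -7 + 4 \cdot 1 \cdot 2 = -7 + 4 \cdot 2 = -7 + 8 = 1$)
$w{\left(P \right)} = -1 - P$ ($w{\left(P \right)} = 4 - \left(P + 5\right) = 4 - \left(5 + P\right) = -1 - P$)
$- 21 w{\left(j \right)} = - 21 \left(-1 - 1\right) = \left(-21\right) \left(-2\right) = 42$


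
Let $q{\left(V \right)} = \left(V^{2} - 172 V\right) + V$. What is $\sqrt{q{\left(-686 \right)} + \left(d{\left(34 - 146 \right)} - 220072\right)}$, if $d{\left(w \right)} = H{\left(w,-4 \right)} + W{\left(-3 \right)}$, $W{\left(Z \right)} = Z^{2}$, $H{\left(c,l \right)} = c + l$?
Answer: $\sqrt{367723} \approx 606.4$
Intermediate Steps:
$q{\left(V \right)} = V^{2} - 171 V$
$d{\left(w \right)} = 5 + w$ ($d{\left(w \right)} = \left(w - 4\right) + \left(-3\right)^{2} = \left(-4 + w\right) + 9 = 5 + w$)
$\sqrt{q{\left(-686 \right)} + \left(d{\left(34 - 146 \right)} - 220072\right)} = \sqrt{- 686 \left(-171 - 686\right) + \left(\left(5 + \left(34 - 146\right)\right) - 220072\right)} = \sqrt{\left(-686\right) \left(-857\right) + \left(\left(5 - 112\right) - 220072\right)} = \sqrt{587902 - 220179} = \sqrt{367723}$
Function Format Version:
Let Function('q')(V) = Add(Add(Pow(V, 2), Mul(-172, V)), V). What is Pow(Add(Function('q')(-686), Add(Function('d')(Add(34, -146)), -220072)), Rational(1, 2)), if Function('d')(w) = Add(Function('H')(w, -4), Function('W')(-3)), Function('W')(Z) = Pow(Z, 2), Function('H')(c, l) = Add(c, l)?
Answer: Pow(367723, Rational(1, 2)) ≈ 606.40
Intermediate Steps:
Function('q')(V) = Add(Pow(V, 2), Mul(-171, V))
Function('d')(w) = Add(5, w) (Function('d')(w) = Add(Add(w, -4), Pow(-3, 2)) = Add(Add(-4, w), 9) = Add(5, w))
Pow(Add(Function('q')(-686), Add(Function('d')(Add(34, -146)), -220072)), Rational(1, 2)) = Pow(Add(Mul(-686, Add(-171, -686)), Add(Add(5, Add(34, -146)), -220072)), Rational(1, 2)) = Pow(Add(Mul(-686, -857), Add(Add(5, -112), -220072)), Rational(1, 2)) = Pow(Add(587902, Add(-107, -220072)), Rational(1, 2)) = Pow(Add(587902, -220179), Rational(1, 2)) = Pow(367723, Rational(1, 2))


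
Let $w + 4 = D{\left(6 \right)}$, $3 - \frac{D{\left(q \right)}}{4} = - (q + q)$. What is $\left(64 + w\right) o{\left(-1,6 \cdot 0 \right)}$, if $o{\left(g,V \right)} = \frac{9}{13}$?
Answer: $\frac{1080}{13} \approx 83.077$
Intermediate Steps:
$o{\left(g,V \right)} = \frac{9}{13}$ ($o{\left(g,V \right)} = 9 \cdot \frac{1}{13} = \frac{9}{13}$)
$D{\left(q \right)} = 12 + 8 q$ ($D{\left(q \right)} = 12 - 4 \left(- (q + q)\right) = 12 - 4 \left(- 2 q\right) = 12 + 8 q$)
$w = 56$ ($w = -4 + \left(12 + 8 \cdot 6\right) = -4 + \left(12 + 48\right) = -4 + 60 = 56$)
$\left(64 + w\right) o{\left(-1,6 \cdot 0 \right)} = \left(64 + 56\right) \frac{9}{13} = 120 \cdot \frac{9}{13} = \frac{1080}{13}$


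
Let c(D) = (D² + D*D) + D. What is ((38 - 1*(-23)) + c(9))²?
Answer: 53824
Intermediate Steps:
c(D) = D + 2*D² (c(D) = (D² + D²) + D = 2*D² + D = D + 2*D²)
((38 - 1*(-23)) + c(9))² = ((38 - 1*(-23)) + 9*(1 + 2*9))² = ((38 + 23) + 9*(1 + 18))² = (61 + 9*19)² = (61 + 171)² = 232² = 53824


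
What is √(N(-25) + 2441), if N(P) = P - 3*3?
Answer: √2407 ≈ 49.061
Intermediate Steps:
N(P) = -9 + P (N(P) = P - 9 = -9 + P)
√(N(-25) + 2441) = √((-9 - 25) + 2441) = √(-34 + 2441) = √2407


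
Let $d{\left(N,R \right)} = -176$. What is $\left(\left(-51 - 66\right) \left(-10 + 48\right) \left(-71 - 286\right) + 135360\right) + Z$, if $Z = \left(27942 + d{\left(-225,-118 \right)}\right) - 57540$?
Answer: $1692808$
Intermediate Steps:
$Z = -29774$ ($Z = \left(27942 - 176\right) - 57540 = 27766 - 57540 = -29774$)
$\left(\left(-51 - 66\right) \left(-10 + 48\right) \left(-71 - 286\right) + 135360\right) + Z = \left(\left(-51 - 66\right) \left(-10 + 48\right) \left(-71 - 286\right) + 135360\right) - 29774 = \left(\left(-117\right) 38 \left(-357\right) + 135360\right) - 29774 = \left(\left(-4446\right) \left(-357\right) + 135360\right) - 29774 = \left(1587222 + 135360\right) - 29774 = 1722582 - 29774 = 1692808$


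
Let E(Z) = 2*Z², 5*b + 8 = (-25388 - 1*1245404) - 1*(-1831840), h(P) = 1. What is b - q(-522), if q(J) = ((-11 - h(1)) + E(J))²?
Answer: -296976929728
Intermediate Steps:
b = 112208 (b = -8/5 + ((-25388 - 1*1245404) - 1*(-1831840))/5 = -8/5 + ((-25388 - 1245404) + 1831840)/5 = -8/5 + (-1270792 + 1831840)/5 = -8/5 + (⅕)*561048 = -8/5 + 561048/5 = 112208)
q(J) = (-12 + 2*J²)² (q(J) = ((-11 - 1*1) + 2*J²)² = ((-11 - 1) + 2*J²)² = (-12 + 2*J²)²)
b - q(-522) = 112208 - 4*(-6 + (-522)²)² = 112208 - 4*(-6 + 272484)² = 112208 - 4*272478² = 112208 - 4*74244260484 = 112208 - 1*296977041936 = 112208 - 296977041936 = -296976929728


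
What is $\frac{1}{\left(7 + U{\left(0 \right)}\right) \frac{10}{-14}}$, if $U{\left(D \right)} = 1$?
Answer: $- \frac{7}{40} \approx -0.175$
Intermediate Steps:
$\frac{1}{\left(7 + U{\left(0 \right)}\right) \frac{10}{-14}} = \frac{1}{\left(7 + 1\right) \frac{10}{-14}} = \frac{1}{8 \cdot 10 \left(- \frac{1}{14}\right)} = \frac{1}{8 \left(- \frac{5}{7}\right)} = \frac{1}{- \frac{40}{7}} = - \frac{7}{40}$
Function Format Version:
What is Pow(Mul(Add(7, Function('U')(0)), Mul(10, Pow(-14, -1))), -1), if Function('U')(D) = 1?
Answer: Rational(-7, 40) ≈ -0.17500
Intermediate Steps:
Pow(Mul(Add(7, Function('U')(0)), Mul(10, Pow(-14, -1))), -1) = Pow(Mul(Add(7, 1), Mul(10, Pow(-14, -1))), -1) = Pow(Mul(8, Mul(10, Rational(-1, 14))), -1) = Pow(Mul(8, Rational(-5, 7)), -1) = Pow(Rational(-40, 7), -1) = Rational(-7, 40)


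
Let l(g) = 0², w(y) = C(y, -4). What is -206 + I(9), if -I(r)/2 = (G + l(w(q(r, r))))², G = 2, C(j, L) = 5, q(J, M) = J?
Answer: -214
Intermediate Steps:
w(y) = 5
l(g) = 0
I(r) = -8 (I(r) = -2*(2 + 0)² = -2*2² = -2*4 = -8)
-206 + I(9) = -206 - 8 = -214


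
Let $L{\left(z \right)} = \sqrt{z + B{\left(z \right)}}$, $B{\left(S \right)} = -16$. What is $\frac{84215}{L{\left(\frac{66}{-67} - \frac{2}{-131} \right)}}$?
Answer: $- \frac{84215 i \sqrt{81705093}}{37236} \approx - 20443.0 i$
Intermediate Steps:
$L{\left(z \right)} = \sqrt{-16 + z}$ ($L{\left(z \right)} = \sqrt{z - 16} = \sqrt{-16 + z}$)
$\frac{84215}{L{\left(\frac{66}{-67} - \frac{2}{-131} \right)}} = \frac{84215}{\sqrt{-16 + \left(\frac{66}{-67} - \frac{2}{-131}\right)}} = \frac{84215}{\sqrt{-16 + \left(66 \left(- \frac{1}{67}\right) - - \frac{2}{131}\right)}} = \frac{84215}{\sqrt{-16 + \left(- \frac{66}{67} + \frac{2}{131}\right)}} = \frac{84215}{\sqrt{-16 - \frac{8512}{8777}}} = \frac{84215}{\sqrt{- \frac{148944}{8777}}} = \frac{84215}{\frac{4}{8777} i \sqrt{81705093}} = 84215 \left(- \frac{i \sqrt{81705093}}{37236}\right) = - \frac{84215 i \sqrt{81705093}}{37236}$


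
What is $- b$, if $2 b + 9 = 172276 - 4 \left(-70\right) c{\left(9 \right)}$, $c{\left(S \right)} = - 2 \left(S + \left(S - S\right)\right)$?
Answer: $- \frac{167227}{2} \approx -83614.0$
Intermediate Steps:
$c{\left(S \right)} = - 2 S$ ($c{\left(S \right)} = - 2 \left(S + 0\right) = - 2 S$)
$b = \frac{167227}{2}$ ($b = - \frac{9}{2} + \frac{172276 - 4 \left(-70\right) \left(\left(-2\right) 9\right)}{2} = - \frac{9}{2} + \frac{172276 - \left(-280\right) \left(-18\right)}{2} = - \frac{9}{2} + \frac{172276 - 5040}{2} = - \frac{9}{2} + \frac{1}{2} \cdot 167236 = - \frac{9}{2} + 83618 = \frac{167227}{2} \approx 83614.0$)
$- b = \left(-1\right) \frac{167227}{2} = - \frac{167227}{2}$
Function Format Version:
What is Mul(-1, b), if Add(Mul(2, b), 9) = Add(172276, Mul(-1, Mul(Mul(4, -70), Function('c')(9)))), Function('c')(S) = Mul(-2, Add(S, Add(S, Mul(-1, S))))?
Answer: Rational(-167227, 2) ≈ -83614.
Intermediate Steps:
Function('c')(S) = Mul(-2, S) (Function('c')(S) = Mul(-2, Add(S, 0)) = Mul(-2, S))
b = Rational(167227, 2) (b = Add(Rational(-9, 2), Mul(Rational(1, 2), Add(172276, Mul(-1, Mul(Mul(4, -70), Mul(-2, 9)))))) = Add(Rational(-9, 2), Mul(Rational(1, 2), Add(172276, Mul(-1, Mul(-280, -18))))) = Add(Rational(-9, 2), Mul(Rational(1, 2), Add(172276, Mul(-1, 5040)))) = Add(Rational(-9, 2), Mul(Rational(1, 2), Add(172276, -5040))) = Add(Rational(-9, 2), Mul(Rational(1, 2), 167236)) = Add(Rational(-9, 2), 83618) = Rational(167227, 2) ≈ 83614.)
Mul(-1, b) = Mul(-1, Rational(167227, 2)) = Rational(-167227, 2)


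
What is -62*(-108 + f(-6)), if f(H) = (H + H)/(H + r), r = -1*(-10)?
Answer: 6882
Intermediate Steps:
r = 10
f(H) = 2*H/(10 + H) (f(H) = (H + H)/(H + 10) = (2*H)/(10 + H) = 2*H/(10 + H))
-62*(-108 + f(-6)) = -62*(-108 + 2*(-6)/(10 - 6)) = -62*(-108 + 2*(-6)/4) = -62*(-108 + 2*(-6)*(¼)) = -62*(-108 - 3) = -62*(-111) = 6882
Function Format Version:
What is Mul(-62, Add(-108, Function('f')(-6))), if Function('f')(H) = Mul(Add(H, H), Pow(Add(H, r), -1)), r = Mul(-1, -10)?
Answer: 6882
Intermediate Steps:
r = 10
Function('f')(H) = Mul(2, H, Pow(Add(10, H), -1)) (Function('f')(H) = Mul(Add(H, H), Pow(Add(H, 10), -1)) = Mul(Mul(2, H), Pow(Add(10, H), -1)) = Mul(2, H, Pow(Add(10, H), -1)))
Mul(-62, Add(-108, Function('f')(-6))) = Mul(-62, Add(-108, Mul(2, -6, Pow(Add(10, -6), -1)))) = Mul(-62, Add(-108, Mul(2, -6, Pow(4, -1)))) = Mul(-62, Add(-108, Mul(2, -6, Rational(1, 4)))) = Mul(-62, Add(-108, -3)) = Mul(-62, -111) = 6882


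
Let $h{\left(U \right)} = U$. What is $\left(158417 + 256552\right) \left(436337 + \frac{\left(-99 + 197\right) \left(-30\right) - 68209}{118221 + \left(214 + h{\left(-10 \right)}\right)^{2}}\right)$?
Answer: $\frac{9647023077432160}{53279} \approx 1.8107 \cdot 10^{11}$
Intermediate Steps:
$\left(158417 + 256552\right) \left(436337 + \frac{\left(-99 + 197\right) \left(-30\right) - 68209}{118221 + \left(214 + h{\left(-10 \right)}\right)^{2}}\right) = \left(158417 + 256552\right) \left(436337 + \frac{\left(-99 + 197\right) \left(-30\right) - 68209}{118221 + \left(214 - 10\right)^{2}}\right) = 414969 \left(436337 + \frac{98 \left(-30\right) - 68209}{118221 + 204^{2}}\right) = 414969 \left(436337 + \frac{-2940 - 68209}{118221 + 41616}\right) = 414969 \left(436337 - \frac{71149}{159837}\right) = 414969 \cdot \frac{69742725920}{159837} = \frac{9647023077432160}{53279}$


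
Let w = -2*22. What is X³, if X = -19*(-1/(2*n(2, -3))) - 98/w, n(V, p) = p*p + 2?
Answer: 39304/1331 ≈ 29.530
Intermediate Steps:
n(V, p) = 2 + p² (n(V, p) = p² + 2 = 2 + p²)
w = -44
X = 34/11 (X = -19*(-1/(2*(2 + (-3)²))) - 98/(-44) = -19*(-1/(2*(2 + 9))) - 98*(-1/44) = -19/(-1*11*2) + 49/22 = -19/((-11*2)) + 49/22 = -19/(-22) + 49/22 = -19*(-1/22) + 49/22 = 19/22 + 49/22 = 34/11 ≈ 3.0909)
X³ = (34/11)³ = 39304/1331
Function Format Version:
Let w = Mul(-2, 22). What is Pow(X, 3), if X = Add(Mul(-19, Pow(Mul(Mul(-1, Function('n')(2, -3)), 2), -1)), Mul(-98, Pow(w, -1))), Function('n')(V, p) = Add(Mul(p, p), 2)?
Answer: Rational(39304, 1331) ≈ 29.530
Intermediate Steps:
Function('n')(V, p) = Add(2, Pow(p, 2)) (Function('n')(V, p) = Add(Pow(p, 2), 2) = Add(2, Pow(p, 2)))
w = -44
X = Rational(34, 11) (X = Add(Mul(-19, Pow(Mul(Mul(-1, Add(2, Pow(-3, 2))), 2), -1)), Mul(-98, Pow(-44, -1))) = Add(Mul(-19, Pow(Mul(Mul(-1, Add(2, 9)), 2), -1)), Mul(-98, Rational(-1, 44))) = Add(Mul(-19, Pow(Mul(Mul(-1, 11), 2), -1)), Rational(49, 22)) = Add(Mul(-19, Pow(Mul(-11, 2), -1)), Rational(49, 22)) = Add(Mul(-19, Pow(-22, -1)), Rational(49, 22)) = Add(Mul(-19, Rational(-1, 22)), Rational(49, 22)) = Add(Rational(19, 22), Rational(49, 22)) = Rational(34, 11) ≈ 3.0909)
Pow(X, 3) = Pow(Rational(34, 11), 3) = Rational(39304, 1331)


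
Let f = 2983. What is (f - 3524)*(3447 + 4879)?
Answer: -4504366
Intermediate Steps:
(f - 3524)*(3447 + 4879) = (2983 - 3524)*(3447 + 4879) = -541*8326 = -4504366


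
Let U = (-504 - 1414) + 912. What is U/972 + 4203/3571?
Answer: 246445/1735506 ≈ 0.14200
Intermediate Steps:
U = -1006 (U = -1918 + 912 = -1006)
U/972 + 4203/3571 = -1006/972 + 4203/3571 = -1006*1/972 + 4203*(1/3571) = -503/486 + 4203/3571 = 246445/1735506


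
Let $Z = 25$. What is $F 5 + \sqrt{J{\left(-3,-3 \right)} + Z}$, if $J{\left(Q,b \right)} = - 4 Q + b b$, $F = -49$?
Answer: $-245 + \sqrt{46} \approx -238.22$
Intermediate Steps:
$J{\left(Q,b \right)} = b^{2} - 4 Q$ ($J{\left(Q,b \right)} = - 4 Q + b^{2} = b^{2} - 4 Q$)
$F 5 + \sqrt{J{\left(-3,-3 \right)} + Z} = \left(-49\right) 5 + \sqrt{\left(\left(-3\right)^{2} - -12\right) + 25} = -245 + \sqrt{\left(9 + 12\right) + 25} = -245 + \sqrt{21 + 25} = -245 + \sqrt{46}$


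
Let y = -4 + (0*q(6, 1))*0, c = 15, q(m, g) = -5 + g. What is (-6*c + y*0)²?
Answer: 8100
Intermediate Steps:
y = -4 (y = -4 + (0*(-5 + 1))*0 = -4 + (0*(-4))*0 = -4 + 0*0 = -4 + 0 = -4)
(-6*c + y*0)² = (-6*15 - 4*0)² = (-90 + 0)² = (-90)² = 8100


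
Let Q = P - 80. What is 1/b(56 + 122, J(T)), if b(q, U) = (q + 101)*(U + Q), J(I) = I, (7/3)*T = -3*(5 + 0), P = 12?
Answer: -7/145359 ≈ -4.8157e-5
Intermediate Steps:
T = -45/7 (T = 3*(-3*(5 + 0))/7 = 3*(-3*5)/7 = (3/7)*(-15) = -45/7 ≈ -6.4286)
Q = -68 (Q = 12 - 80 = -68)
b(q, U) = (-68 + U)*(101 + q) (b(q, U) = (q + 101)*(U - 68) = (101 + q)*(-68 + U) = (-68 + U)*(101 + q))
1/b(56 + 122, J(T)) = 1/(-6868 - 68*(56 + 122) + 101*(-45/7) - 45*(56 + 122)/7) = 1/(-6868 - 68*178 - 4545/7 - 45/7*178) = 1/(-6868 - 12104 - 4545/7 - 8010/7) = 1/(-145359/7) = -7/145359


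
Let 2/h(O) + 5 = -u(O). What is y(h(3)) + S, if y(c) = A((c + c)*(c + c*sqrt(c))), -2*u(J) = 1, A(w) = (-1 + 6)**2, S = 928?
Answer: 953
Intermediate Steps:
A(w) = 25 (A(w) = 5**2 = 25)
u(J) = -1/2 (u(J) = -1/2*1 = -1/2)
h(O) = -4/9 (h(O) = 2/(-5 - 1*(-1/2)) = 2/(-5 + 1/2) = 2/(-9/2) = 2*(-2/9) = -4/9)
y(c) = 25
y(h(3)) + S = 25 + 928 = 953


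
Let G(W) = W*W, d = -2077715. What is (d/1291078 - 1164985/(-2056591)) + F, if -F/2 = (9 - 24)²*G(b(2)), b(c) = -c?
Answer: -4782163834642135/2655219395098 ≈ -1801.0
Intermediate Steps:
G(W) = W²
F = -1800 (F = -2*(9 - 24)²*(-1*2)² = -2*(-15)²*(-2)² = -450*4 = -2*900 = -1800)
(d/1291078 - 1164985/(-2056591)) + F = (-2077715/1291078 - 1164985/(-2056591)) - 1800 = (-2077715*1/1291078 - 1164985*(-1/2056591)) - 1800 = (-2077715/1291078 + 1164985/2056591) - 1800 = -2768923465735/2655219395098 - 1800 = -4782163834642135/2655219395098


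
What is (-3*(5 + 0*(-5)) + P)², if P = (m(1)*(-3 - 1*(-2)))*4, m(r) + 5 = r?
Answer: 1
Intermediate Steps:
m(r) = -5 + r
P = 16 (P = ((-5 + 1)*(-3 - 1*(-2)))*4 = -4*(-3 + 2)*4 = -4*(-1)*4 = 4*4 = 16)
(-3*(5 + 0*(-5)) + P)² = (-3*(5 + 0*(-5)) + 16)² = (-3*(5 + 0) + 16)² = (-3*5 + 16)² = (-15 + 16)² = 1² = 1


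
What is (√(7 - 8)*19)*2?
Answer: 38*I ≈ 38.0*I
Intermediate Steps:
(√(7 - 8)*19)*2 = (√(-1)*19)*2 = (I*19)*2 = (19*I)*2 = 38*I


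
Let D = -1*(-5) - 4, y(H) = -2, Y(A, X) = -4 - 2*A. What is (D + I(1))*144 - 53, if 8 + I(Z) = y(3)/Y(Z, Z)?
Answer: -1013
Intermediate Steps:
D = 1 (D = 5 - 4 = 1)
I(Z) = -8 - 2/(-4 - 2*Z)
(D + I(1))*144 - 53 = (1 + (-15 - 8*1)/(2 + 1))*144 - 53 = (1 + (-15 - 8)/3)*144 - 53 = (1 + (⅓)*(-23))*144 - 53 = (1 - 23/3)*144 - 53 = -20/3*144 - 53 = -960 - 53 = -1013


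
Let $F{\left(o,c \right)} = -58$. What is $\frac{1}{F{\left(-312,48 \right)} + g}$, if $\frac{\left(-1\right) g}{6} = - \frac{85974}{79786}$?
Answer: $- \frac{5699}{293696} \approx -0.019404$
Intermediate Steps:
$g = \frac{36846}{5699}$ ($g = - 6 \left(- \frac{85974}{79786}\right) = - 6 \left(\left(-85974\right) \frac{1}{79786}\right) = \left(-6\right) \left(- \frac{6141}{5699}\right) = \frac{36846}{5699} \approx 6.4653$)
$\frac{1}{F{\left(-312,48 \right)} + g} = \frac{1}{-58 + \frac{36846}{5699}} = \frac{1}{- \frac{293696}{5699}} = - \frac{5699}{293696}$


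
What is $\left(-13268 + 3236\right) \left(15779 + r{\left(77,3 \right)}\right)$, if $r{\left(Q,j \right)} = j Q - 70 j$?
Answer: $-158505600$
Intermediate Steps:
$r{\left(Q,j \right)} = - 70 j + Q j$ ($r{\left(Q,j \right)} = Q j - 70 j = - 70 j + Q j$)
$\left(-13268 + 3236\right) \left(15779 + r{\left(77,3 \right)}\right) = \left(-13268 + 3236\right) \left(15779 + 3 \left(-70 + 77\right)\right) = - 10032 \left(15779 + 3 \cdot 7\right) = - 10032 \left(15779 + 21\right) = \left(-10032\right) 15800 = -158505600$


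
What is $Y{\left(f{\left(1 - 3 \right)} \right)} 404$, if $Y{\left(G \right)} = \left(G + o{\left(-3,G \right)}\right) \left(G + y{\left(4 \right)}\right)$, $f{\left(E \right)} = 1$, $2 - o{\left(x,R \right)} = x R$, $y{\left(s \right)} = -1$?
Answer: $0$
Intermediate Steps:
$o{\left(x,R \right)} = 2 - R x$ ($o{\left(x,R \right)} = 2 - x R = 2 - R x$)
$Y{\left(G \right)} = \left(-1 + G\right) \left(2 + 4 G\right)$ ($Y{\left(G \right)} = \left(G - \left(-2 + G \left(-3\right)\right)\right) \left(G - 1\right) = \left(G + \left(2 + 3 G\right)\right) \left(-1 + G\right) = \left(2 + 4 G\right) \left(-1 + G\right) = \left(-1 + G\right) \left(2 + 4 G\right)$)
$Y{\left(f{\left(1 - 3 \right)} \right)} 404 = \left(-2 - 2 + 4 \cdot 1^{2}\right) 404 = \left(-2 - 2 + 4 \cdot 1\right) 404 = \left(-2 - 2 + 4\right) 404 = 0 \cdot 404 = 0$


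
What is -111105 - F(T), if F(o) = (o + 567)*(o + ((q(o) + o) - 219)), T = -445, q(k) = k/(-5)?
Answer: 13335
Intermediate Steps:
q(k) = -k/5 (q(k) = k*(-1/5) = -k/5)
F(o) = (-219 + 9*o/5)*(567 + o) (F(o) = (o + 567)*(o + ((-o/5 + o) - 219)) = (567 + o)*(o + (4*o/5 - 219)) = (567 + o)*(o + (-219 + 4*o/5)) = (567 + o)*(-219 + 9*o/5) = (-219 + 9*o/5)*(567 + o))
-111105 - F(T) = -111105 - (-124173 + (9/5)*(-445)**2 + (4008/5)*(-445)) = -111105 - (-124173 + (9/5)*198025 - 356712) = -111105 - (-124173 + 356445 - 356712) = -111105 - 1*(-124440) = -111105 + 124440 = 13335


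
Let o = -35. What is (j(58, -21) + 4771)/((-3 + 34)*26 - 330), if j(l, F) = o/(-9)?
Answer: 21487/2142 ≈ 10.031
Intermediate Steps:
j(l, F) = 35/9 (j(l, F) = -35/(-9) = -35*(-⅑) = 35/9)
(j(58, -21) + 4771)/((-3 + 34)*26 - 330) = (35/9 + 4771)/((-3 + 34)*26 - 330) = 42974/(9*(31*26 - 330)) = 42974/(9*(806 - 330)) = (42974/9)/476 = (42974/9)*(1/476) = 21487/2142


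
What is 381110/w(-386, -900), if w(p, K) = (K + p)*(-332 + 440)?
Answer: -190555/69444 ≈ -2.7440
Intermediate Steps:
w(p, K) = 108*K + 108*p (w(p, K) = (K + p)*108 = 108*K + 108*p)
381110/w(-386, -900) = 381110/(108*(-900) + 108*(-386)) = 381110/(-97200 - 41688) = 381110/(-138888) = 381110*(-1/138888) = -190555/69444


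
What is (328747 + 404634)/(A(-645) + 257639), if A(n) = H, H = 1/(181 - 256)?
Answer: 2894925/1016996 ≈ 2.8465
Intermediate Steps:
H = -1/75 (H = 1/(-75) = -1/75 ≈ -0.013333)
A(n) = -1/75
(328747 + 404634)/(A(-645) + 257639) = (328747 + 404634)/(-1/75 + 257639) = 733381/(19322924/75) = 733381*(75/19322924) = 2894925/1016996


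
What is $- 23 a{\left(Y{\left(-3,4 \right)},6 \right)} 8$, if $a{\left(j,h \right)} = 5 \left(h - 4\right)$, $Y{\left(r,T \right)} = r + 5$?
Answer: $-1840$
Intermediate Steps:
$Y{\left(r,T \right)} = 5 + r$
$a{\left(j,h \right)} = -20 + 5 h$ ($a{\left(j,h \right)} = 5 \left(-4 + h\right) = -20 + 5 h$)
$- 23 a{\left(Y{\left(-3,4 \right)},6 \right)} 8 = - 23 \left(-20 + 5 \cdot 6\right) 8 = - 23 \left(-20 + 30\right) 8 = \left(-23\right) 10 \cdot 8 = \left(-230\right) 8 = -1840$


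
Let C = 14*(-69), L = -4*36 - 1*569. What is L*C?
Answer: 688758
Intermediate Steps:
L = -713 (L = -144 - 569 = -713)
C = -966
L*C = -713*(-966) = 688758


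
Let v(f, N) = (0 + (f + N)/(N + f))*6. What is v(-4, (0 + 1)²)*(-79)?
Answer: -474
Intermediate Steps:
v(f, N) = 6 (v(f, N) = (0 + (N + f)/(N + f))*6 = (0 + 1)*6 = 1*6 = 6)
v(-4, (0 + 1)²)*(-79) = 6*(-79) = -474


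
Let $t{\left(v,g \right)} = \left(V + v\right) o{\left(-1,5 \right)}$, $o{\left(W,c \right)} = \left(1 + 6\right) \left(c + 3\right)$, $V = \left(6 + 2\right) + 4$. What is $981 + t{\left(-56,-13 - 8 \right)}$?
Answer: $-1483$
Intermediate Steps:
$V = 12$ ($V = 8 + 4 = 12$)
$o{\left(W,c \right)} = 21 + 7 c$ ($o{\left(W,c \right)} = 7 \left(3 + c\right) = 21 + 7 c$)
$t{\left(v,g \right)} = 672 + 56 v$ ($t{\left(v,g \right)} = \left(12 + v\right) \left(21 + 7 \cdot 5\right) = \left(12 + v\right) \left(21 + 35\right) = \left(12 + v\right) 56 = 672 + 56 v$)
$981 + t{\left(-56,-13 - 8 \right)} = 981 + \left(672 + 56 \left(-56\right)\right) = 981 + \left(672 - 3136\right) = 981 - 2464 = -1483$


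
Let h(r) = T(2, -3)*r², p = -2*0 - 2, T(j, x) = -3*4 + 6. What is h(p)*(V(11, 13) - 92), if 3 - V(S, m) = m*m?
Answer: 6192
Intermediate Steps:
V(S, m) = 3 - m² (V(S, m) = 3 - m*m = 3 - m²)
T(j, x) = -6 (T(j, x) = -12 + 6 = -6)
p = -2 (p = 0 - 2 = -2)
h(r) = -6*r²
h(p)*(V(11, 13) - 92) = (-6*(-2)²)*((3 - 1*13²) - 92) = (-6*4)*((3 - 1*169) - 92) = -24*((3 - 169) - 92) = -24*(-166 - 92) = -24*(-258) = 6192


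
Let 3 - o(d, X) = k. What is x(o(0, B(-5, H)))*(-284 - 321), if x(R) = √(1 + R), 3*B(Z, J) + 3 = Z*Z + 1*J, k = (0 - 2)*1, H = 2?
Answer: -605*√6 ≈ -1481.9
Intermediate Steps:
k = -2 (k = -2*1 = -2)
B(Z, J) = -1 + J/3 + Z²/3 (B(Z, J) = -1 + (Z*Z + 1*J)/3 = -1 + (Z² + J)/3 = -1 + (J + Z²)/3 = -1 + (J/3 + Z²/3) = -1 + J/3 + Z²/3)
o(d, X) = 5 (o(d, X) = 3 - 1*(-2) = 3 + 2 = 5)
x(o(0, B(-5, H)))*(-284 - 321) = √(1 + 5)*(-284 - 321) = √6*(-605) = -605*√6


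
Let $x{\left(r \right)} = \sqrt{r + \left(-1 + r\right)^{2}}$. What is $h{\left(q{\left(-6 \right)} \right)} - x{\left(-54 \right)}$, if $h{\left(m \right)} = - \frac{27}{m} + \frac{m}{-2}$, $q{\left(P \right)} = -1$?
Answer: $\frac{55}{2} - \sqrt{2971} \approx -27.007$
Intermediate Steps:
$h{\left(m \right)} = - \frac{27}{m} - \frac{m}{2}$ ($h{\left(m \right)} = - \frac{27}{m} + m \left(- \frac{1}{2}\right) = - \frac{27}{m} - \frac{m}{2}$)
$h{\left(q{\left(-6 \right)} \right)} - x{\left(-54 \right)} = \left(- \frac{27}{-1} - - \frac{1}{2}\right) - \sqrt{-54 + \left(-1 - 54\right)^{2}} = \left(\left(-27\right) \left(-1\right) + \frac{1}{2}\right) - \sqrt{-54 + \left(-55\right)^{2}} = \left(27 + \frac{1}{2}\right) - \sqrt{-54 + 3025} = \frac{55}{2} - \sqrt{2971}$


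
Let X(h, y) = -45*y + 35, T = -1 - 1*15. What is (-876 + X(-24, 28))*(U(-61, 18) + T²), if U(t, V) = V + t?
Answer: -447513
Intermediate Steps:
T = -16 (T = -1 - 15 = -16)
X(h, y) = 35 - 45*y
(-876 + X(-24, 28))*(U(-61, 18) + T²) = (-876 + (35 - 45*28))*((18 - 61) + (-16)²) = (-876 + (35 - 1260))*(-43 + 256) = (-876 - 1225)*213 = -2101*213 = -447513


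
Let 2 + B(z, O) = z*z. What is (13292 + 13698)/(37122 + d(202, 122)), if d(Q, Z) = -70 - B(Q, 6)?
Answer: -2699/375 ≈ -7.1973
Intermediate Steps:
B(z, O) = -2 + z**2 (B(z, O) = -2 + z*z = -2 + z**2)
d(Q, Z) = -68 - Q**2 (d(Q, Z) = -70 - (-2 + Q**2) = -70 + (2 - Q**2) = -68 - Q**2)
(13292 + 13698)/(37122 + d(202, 122)) = (13292 + 13698)/(37122 + (-68 - 1*202**2)) = 26990/(37122 + (-68 - 1*40804)) = 26990/(37122 + (-68 - 40804)) = 26990/(37122 - 40872) = 26990/(-3750) = 26990*(-1/3750) = -2699/375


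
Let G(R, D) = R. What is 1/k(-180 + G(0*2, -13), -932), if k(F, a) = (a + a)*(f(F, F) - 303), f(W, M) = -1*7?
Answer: 1/577840 ≈ 1.7306e-6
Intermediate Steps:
f(W, M) = -7
k(F, a) = -620*a (k(F, a) = (a + a)*(-7 - 303) = (2*a)*(-310) = -620*a)
1/k(-180 + G(0*2, -13), -932) = 1/(-620*(-932)) = 1/577840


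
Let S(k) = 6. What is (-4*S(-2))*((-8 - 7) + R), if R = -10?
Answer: 600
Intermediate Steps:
(-4*S(-2))*((-8 - 7) + R) = (-4*6)*((-8 - 7) - 10) = -24*(-15 - 10) = -24*(-25) = 600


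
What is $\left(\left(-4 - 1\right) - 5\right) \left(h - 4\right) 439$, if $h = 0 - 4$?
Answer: $35120$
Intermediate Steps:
$h = -4$
$\left(\left(-4 - 1\right) - 5\right) \left(h - 4\right) 439 = \left(\left(-4 - 1\right) - 5\right) \left(-4 - 4\right) 439 = \left(-5 - 5\right) \left(-8\right) 439 = \left(-10\right) \left(-8\right) 439 = 80 \cdot 439 = 35120$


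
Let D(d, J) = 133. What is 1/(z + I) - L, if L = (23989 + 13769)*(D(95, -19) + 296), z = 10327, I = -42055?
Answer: -513935918497/31728 ≈ -1.6198e+7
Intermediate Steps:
L = 16198182 (L = (23989 + 13769)*(133 + 296) = 37758*429 = 16198182)
1/(z + I) - L = 1/(10327 - 42055) - 1*16198182 = 1/(-31728) - 16198182 = -1/31728 - 16198182 = -513935918497/31728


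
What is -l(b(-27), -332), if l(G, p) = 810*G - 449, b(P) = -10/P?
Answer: 149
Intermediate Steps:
l(G, p) = -449 + 810*G
-l(b(-27), -332) = -(-449 + 810*(-10/(-27))) = -(-449 + 810*(-10*(-1/27))) = -(-449 + 810*(10/27)) = -(-449 + 300) = -1*(-149) = 149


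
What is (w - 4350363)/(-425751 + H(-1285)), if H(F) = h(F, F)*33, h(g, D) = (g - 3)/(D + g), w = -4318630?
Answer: 11139656005/547068783 ≈ 20.362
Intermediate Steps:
h(g, D) = (-3 + g)/(D + g)
H(F) = 33*(-3 + F)/(2*F) (H(F) = ((-3 + F)/(F + F))*33 = ((-3 + F)/((2*F)))*33 = ((1/(2*F))*(-3 + F))*33 = ((-3 + F)/(2*F))*33 = 33*(-3 + F)/(2*F))
(w - 4350363)/(-425751 + H(-1285)) = (-4318630 - 4350363)/(-425751 + (33/2)*(-3 - 1285)/(-1285)) = -8668993/(-425751 + (33/2)*(-1/1285)*(-1288)) = -8668993/(-425751 + 21252/1285) = -8668993/(-547068783/1285) = -8668993*(-1285/547068783) = 11139656005/547068783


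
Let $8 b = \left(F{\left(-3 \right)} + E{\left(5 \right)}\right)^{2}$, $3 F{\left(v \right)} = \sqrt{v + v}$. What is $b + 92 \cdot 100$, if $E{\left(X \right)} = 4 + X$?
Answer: $\frac{221041}{24} + \frac{3 i \sqrt{6}}{4} \approx 9210.0 + 1.8371 i$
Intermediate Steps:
$F{\left(v \right)} = \frac{\sqrt{2} \sqrt{v}}{3}$ ($F{\left(v \right)} = \frac{\sqrt{v + v}}{3} = \frac{\sqrt{2 v}}{3} = \frac{\sqrt{2} \sqrt{v}}{3}$)
$b = \frac{\left(9 + \frac{i \sqrt{6}}{3}\right)^{2}}{8}$ ($b = \frac{\left(\frac{\sqrt{2} \sqrt{-3}}{3} + \left(4 + 5\right)\right)^{2}}{8} = \frac{\left(\frac{\sqrt{2} i \sqrt{3}}{3} + 9\right)^{2}}{8} = \frac{\left(\frac{i \sqrt{6}}{3} + 9\right)^{2}}{8} = \frac{\left(9 + \frac{i \sqrt{6}}{3}\right)^{2}}{8} \approx 10.042 + 1.8371 i$)
$b + 92 \cdot 100 = \frac{\left(27 + i \sqrt{6}\right)^{2}}{72} + 92 \cdot 100 = \frac{\left(27 + i \sqrt{6}\right)^{2}}{72} + 9200 = 9200 + \frac{\left(27 + i \sqrt{6}\right)^{2}}{72}$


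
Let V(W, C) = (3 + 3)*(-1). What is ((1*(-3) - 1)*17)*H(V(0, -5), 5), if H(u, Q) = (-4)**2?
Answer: -1088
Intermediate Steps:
V(W, C) = -6 (V(W, C) = 6*(-1) = -6)
H(u, Q) = 16
((1*(-3) - 1)*17)*H(V(0, -5), 5) = ((1*(-3) - 1)*17)*16 = ((-3 - 1)*17)*16 = -4*17*16 = -68*16 = -1088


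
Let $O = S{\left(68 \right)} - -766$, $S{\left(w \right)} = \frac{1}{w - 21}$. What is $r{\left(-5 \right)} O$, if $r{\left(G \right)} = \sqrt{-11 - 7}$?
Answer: $\frac{108009 i \sqrt{2}}{47} \approx 3250.0 i$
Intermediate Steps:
$S{\left(w \right)} = \frac{1}{-21 + w}$
$r{\left(G \right)} = 3 i \sqrt{2}$ ($r{\left(G \right)} = \sqrt{-18} = 3 i \sqrt{2}$)
$O = \frac{36003}{47}$ ($O = \frac{1}{-21 + 68} - -766 = \frac{1}{47} + 766 = \frac{36003}{47} \approx 766.02$)
$r{\left(-5 \right)} O = 3 i \sqrt{2} \cdot \frac{36003}{47} = \frac{108009 i \sqrt{2}}{47}$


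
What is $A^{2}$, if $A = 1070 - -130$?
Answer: $1440000$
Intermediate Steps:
$A = 1200$ ($A = 1070 + 130 = 1200$)
$A^{2} = 1200^{2} = 1440000$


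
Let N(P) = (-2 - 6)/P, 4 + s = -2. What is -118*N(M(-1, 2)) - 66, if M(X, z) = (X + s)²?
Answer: -2290/49 ≈ -46.735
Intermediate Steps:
s = -6 (s = -4 - 2 = -6)
M(X, z) = (-6 + X)² (M(X, z) = (X - 6)² = (-6 + X)²)
N(P) = -8/P
-118*N(M(-1, 2)) - 66 = -(-944)/((-6 - 1)²) - 66 = -(-944)/((-7)²) - 66 = -(-944)/49 - 66 = -118*(-8/49) - 66 = 944/49 - 66 = -2290/49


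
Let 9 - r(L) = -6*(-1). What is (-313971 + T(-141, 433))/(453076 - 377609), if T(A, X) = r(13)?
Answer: -313968/75467 ≈ -4.1603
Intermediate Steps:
r(L) = 3 (r(L) = 9 - (-6)*(-1) = 9 - 1*6 = 9 - 6 = 3)
T(A, X) = 3
(-313971 + T(-141, 433))/(453076 - 377609) = (-313971 + 3)/(453076 - 377609) = -313968/75467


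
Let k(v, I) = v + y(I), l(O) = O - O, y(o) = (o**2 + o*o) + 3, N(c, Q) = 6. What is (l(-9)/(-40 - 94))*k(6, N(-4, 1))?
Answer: 0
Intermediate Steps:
y(o) = 3 + 2*o**2 (y(o) = (o**2 + o**2) + 3 = 2*o**2 + 3 = 3 + 2*o**2)
l(O) = 0
k(v, I) = 3 + v + 2*I**2 (k(v, I) = v + (3 + 2*I**2) = 3 + v + 2*I**2)
(l(-9)/(-40 - 94))*k(6, N(-4, 1)) = (0/(-40 - 94))*(3 + 6 + 2*6**2) = (0/(-134))*(3 + 6 + 2*36) = (0*(-1/134))*(3 + 6 + 72) = 0*81 = 0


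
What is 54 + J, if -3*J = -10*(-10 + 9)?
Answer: 152/3 ≈ 50.667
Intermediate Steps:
J = -10/3 (J = -(-10)*(-10 + 9)/3 = -(-10)*(-1)/3 = -1/3*10 = -10/3 ≈ -3.3333)
54 + J = 54 - 10/3 = 152/3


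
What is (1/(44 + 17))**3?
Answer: 1/226981 ≈ 4.4057e-6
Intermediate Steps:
(1/(44 + 17))**3 = (1/61)**3 = 1/226981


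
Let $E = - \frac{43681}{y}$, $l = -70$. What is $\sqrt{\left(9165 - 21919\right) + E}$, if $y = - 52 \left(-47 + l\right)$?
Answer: $\frac{i \sqrt{77639017}}{78} \approx 112.97 i$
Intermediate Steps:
$y = 6084$ ($y = - 52 \left(-47 - 70\right) = \left(-52\right) \left(-117\right) = 6084$)
$E = - \frac{43681}{6084} \approx -7.1796$
$\sqrt{\left(9165 - 21919\right) + E} = \sqrt{\left(9165 - 21919\right) - \frac{43681}{6084}} = \sqrt{-12754 - \frac{43681}{6084}} = \sqrt{- \frac{77639017}{6084}} = \frac{i \sqrt{77639017}}{78}$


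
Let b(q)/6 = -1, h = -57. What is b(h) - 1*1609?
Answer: -1615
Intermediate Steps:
b(q) = -6 (b(q) = 6*(-1) = -6)
b(h) - 1*1609 = -6 - 1*1609 = -6 - 1609 = -1615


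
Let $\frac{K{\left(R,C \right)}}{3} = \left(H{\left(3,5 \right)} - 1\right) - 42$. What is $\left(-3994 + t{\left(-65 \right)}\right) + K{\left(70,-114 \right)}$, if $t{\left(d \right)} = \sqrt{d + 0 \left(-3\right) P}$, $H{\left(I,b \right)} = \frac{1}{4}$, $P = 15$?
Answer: $- \frac{16489}{4} + i \sqrt{65} \approx -4122.3 + 8.0623 i$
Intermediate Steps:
$H{\left(I,b \right)} = \frac{1}{4}$
$K{\left(R,C \right)} = - \frac{513}{4}$ ($K{\left(R,C \right)} = 3 \left(\left(\frac{1}{4} - 1\right) - 42\right) = 3 \left(- \frac{3}{4} - 42\right) = 3 \left(- \frac{171}{4}\right) = - \frac{513}{4}$)
$t{\left(d \right)} = \sqrt{d}$ ($t{\left(d \right)} = \sqrt{d + 0 \left(-3\right) 15} = \sqrt{d + 0 \cdot 15} = \sqrt{d + 0} = \sqrt{d}$)
$\left(-3994 + t{\left(-65 \right)}\right) + K{\left(70,-114 \right)} = \left(-3994 + \sqrt{-65}\right) - \frac{513}{4} = \left(-3994 + i \sqrt{65}\right) - \frac{513}{4} = - \frac{16489}{4} + i \sqrt{65}$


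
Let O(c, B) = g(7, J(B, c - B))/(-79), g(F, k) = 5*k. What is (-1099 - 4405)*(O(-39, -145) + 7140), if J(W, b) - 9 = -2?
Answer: -3104393600/79 ≈ -3.9296e+7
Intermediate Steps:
J(W, b) = 7 (J(W, b) = 9 - 2 = 7)
O(c, B) = -35/79 (O(c, B) = (5*7)/(-79) = 35*(-1/79) = -35/79)
(-1099 - 4405)*(O(-39, -145) + 7140) = (-1099 - 4405)*(-35/79 + 7140) = -5504*564025/79 = -3104393600/79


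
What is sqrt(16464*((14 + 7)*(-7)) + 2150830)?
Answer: 367*I*sqrt(2) ≈ 519.02*I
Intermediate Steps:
sqrt(16464*((14 + 7)*(-7)) + 2150830) = sqrt(16464*(21*(-7)) + 2150830) = sqrt(16464*(-147) + 2150830) = sqrt(-2420208 + 2150830) = sqrt(-269378) = 367*I*sqrt(2)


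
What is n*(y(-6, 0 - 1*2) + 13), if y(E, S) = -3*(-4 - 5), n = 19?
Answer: 760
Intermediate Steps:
y(E, S) = 27 (y(E, S) = -3*(-9) = 27)
n*(y(-6, 0 - 1*2) + 13) = 19*(27 + 13) = 19*40 = 760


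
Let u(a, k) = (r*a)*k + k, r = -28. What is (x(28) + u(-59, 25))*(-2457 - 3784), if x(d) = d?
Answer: -258084073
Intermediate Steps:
u(a, k) = k - 28*a*k (u(a, k) = (-28*a)*k + k = -28*a*k + k = k - 28*a*k)
(x(28) + u(-59, 25))*(-2457 - 3784) = (28 + 25*(1 - 28*(-59)))*(-2457 - 3784) = (28 + 25*(1 + 1652))*(-6241) = (28 + 25*1653)*(-6241) = (28 + 41325)*(-6241) = 41353*(-6241) = -258084073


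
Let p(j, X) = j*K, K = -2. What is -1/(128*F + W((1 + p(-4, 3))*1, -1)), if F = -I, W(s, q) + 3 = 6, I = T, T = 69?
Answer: 1/8829 ≈ 0.00011326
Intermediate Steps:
p(j, X) = -2*j (p(j, X) = j*(-2) = -2*j)
I = 69
W(s, q) = 3 (W(s, q) = -3 + 6 = 3)
F = -69 (F = -1*69 = -69)
-1/(128*F + W((1 + p(-4, 3))*1, -1)) = -1/(128*(-69) + 3) = -1/(-8832 + 3) = -1/(-8829) = -1*(-1/8829) = 1/8829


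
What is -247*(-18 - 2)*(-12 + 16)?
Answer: 19760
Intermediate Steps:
-247*(-18 - 2)*(-12 + 16) = -(-4940)*4 = -247*(-80) = 19760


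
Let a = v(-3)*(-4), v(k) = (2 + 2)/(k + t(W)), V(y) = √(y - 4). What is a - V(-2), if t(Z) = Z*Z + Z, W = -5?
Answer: -16/17 - I*√6 ≈ -0.94118 - 2.4495*I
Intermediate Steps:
V(y) = √(-4 + y)
t(Z) = Z + Z² (t(Z) = Z² + Z = Z + Z²)
v(k) = 4/(20 + k) (v(k) = (2 + 2)/(k - 5*(1 - 5)) = 4/(k - 5*(-4)) = 4/(k + 20) = 4/(20 + k))
a = -16/17 (a = (4/(20 - 3))*(-4) = (4/17)*(-4) = -16/17 ≈ -0.94118)
a - V(-2) = -16/17 - √(-4 - 2) = -16/17 - √(-6) = -16/17 - I*√6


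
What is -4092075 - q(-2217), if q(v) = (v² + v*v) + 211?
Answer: -13922464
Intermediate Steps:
q(v) = 211 + 2*v² (q(v) = (v² + v²) + 211 = 2*v² + 211 = 211 + 2*v²)
-4092075 - q(-2217) = -4092075 - (211 + 2*(-2217)²) = -4092075 - (211 + 2*4915089) = -4092075 - (211 + 9830178) = -4092075 - 1*9830389 = -4092075 - 9830389 = -13922464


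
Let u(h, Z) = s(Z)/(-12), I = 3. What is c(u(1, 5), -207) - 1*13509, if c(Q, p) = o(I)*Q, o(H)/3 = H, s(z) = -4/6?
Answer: -27017/2 ≈ -13509.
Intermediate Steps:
s(z) = -⅔ (s(z) = -4*⅙ = -⅔)
o(H) = 3*H
u(h, Z) = 1/18 (u(h, Z) = -⅔/(-12) = -⅔*(-1/12) = 1/18)
c(Q, p) = 9*Q (c(Q, p) = (3*3)*Q = 9*Q)
c(u(1, 5), -207) - 1*13509 = 9*(1/18) - 1*13509 = ½ - 13509 = -27017/2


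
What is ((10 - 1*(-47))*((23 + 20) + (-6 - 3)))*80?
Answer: 155040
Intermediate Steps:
((10 - 1*(-47))*((23 + 20) + (-6 - 3)))*80 = ((10 + 47)*(43 - 9))*80 = (57*34)*80 = 1938*80 = 155040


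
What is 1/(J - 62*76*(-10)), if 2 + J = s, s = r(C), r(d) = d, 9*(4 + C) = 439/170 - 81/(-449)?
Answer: 686970/32366115461 ≈ 2.1225e-5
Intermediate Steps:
C = -2536999/686970 (C = -4 + (439/170 - 81/(-449))/9 = -4 + (439*(1/170) - 81*(-1/449))/9 = -4 + (439/170 + 81/449)/9 = -4 + (1/9)*(210881/76330) = -4 + 210881/686970 = -2536999/686970 ≈ -3.6930)
s = -2536999/686970 ≈ -3.6930
J = -3910939/686970 (J = -2 - 2536999/686970 = -3910939/686970 ≈ -5.6930)
1/(J - 62*76*(-10)) = 1/(-3910939/686970 - 62*76*(-10)) = 1/(-3910939/686970 - 4712*(-10)) = 1/(-3910939/686970 + 47120) = 1/(32366115461/686970) = 686970/32366115461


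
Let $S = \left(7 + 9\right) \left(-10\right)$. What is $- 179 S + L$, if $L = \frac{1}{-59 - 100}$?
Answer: $\frac{4553759}{159} \approx 28640.0$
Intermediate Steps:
$S = -160$ ($S = 16 \left(-10\right) = -160$)
$L = - \frac{1}{159}$ ($L = \frac{1}{-159} = - \frac{1}{159} \approx -0.0062893$)
$- 179 S + L = \left(-179\right) \left(-160\right) - \frac{1}{159} = 28640 - \frac{1}{159} = \frac{4553759}{159}$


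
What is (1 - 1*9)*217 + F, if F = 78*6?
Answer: -1268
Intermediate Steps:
F = 468
(1 - 1*9)*217 + F = (1 - 1*9)*217 + 468 = (1 - 9)*217 + 468 = -8*217 + 468 = -1736 + 468 = -1268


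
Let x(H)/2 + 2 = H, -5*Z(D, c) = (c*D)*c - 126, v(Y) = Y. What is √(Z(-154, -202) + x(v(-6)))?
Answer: √31419310/5 ≈ 1121.1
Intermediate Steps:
Z(D, c) = 126/5 - D*c²/5 (Z(D, c) = -((c*D)*c - 126)/5 = -((D*c)*c - 126)/5 = -(D*c² - 126)/5 = -(-126 + D*c²)/5 = 126/5 - D*c²/5)
x(H) = -4 + 2*H
√(Z(-154, -202) + x(v(-6))) = √((126/5 - ⅕*(-154)*(-202)²) + (-4 + 2*(-6))) = √((126/5 - ⅕*(-154)*40804) + (-4 - 12)) = √((126/5 + 6283816/5) - 16) = √(6283942/5 - 16) = √(6283862/5) = √31419310/5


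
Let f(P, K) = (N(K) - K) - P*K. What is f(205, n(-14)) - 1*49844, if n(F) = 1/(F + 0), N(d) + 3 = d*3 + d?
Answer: -348828/7 ≈ -49833.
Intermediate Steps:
N(d) = -3 + 4*d (N(d) = -3 + (d*3 + d) = -3 + (3*d + d) = -3 + 4*d)
n(F) = 1/F
f(P, K) = -3 + 3*K - K*P (f(P, K) = ((-3 + 4*K) - K) - P*K = (-3 + 3*K) - K*P = -3 + 3*K - K*P)
f(205, n(-14)) - 1*49844 = (-3 + 3/(-14) - 1*205/(-14)) - 1*49844 = (-3 + 3*(-1/14) - 1*(-1/14)*205) - 49844 = (-3 - 3/14 + 205/14) - 49844 = 80/7 - 49844 = -348828/7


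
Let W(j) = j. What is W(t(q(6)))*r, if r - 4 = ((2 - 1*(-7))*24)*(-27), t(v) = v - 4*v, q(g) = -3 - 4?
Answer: -122388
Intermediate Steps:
q(g) = -7
t(v) = -3*v
r = -5828 (r = 4 + ((2 - 1*(-7))*24)*(-27) = 4 + ((2 + 7)*24)*(-27) = 4 + (9*24)*(-27) = 4 + 216*(-27) = 4 - 5832 = -5828)
W(t(q(6)))*r = -3*(-7)*(-5828) = 21*(-5828) = -122388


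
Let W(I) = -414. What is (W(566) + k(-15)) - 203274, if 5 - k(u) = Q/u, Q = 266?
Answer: -3054979/15 ≈ -2.0367e+5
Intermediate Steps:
k(u) = 5 - 266/u
(W(566) + k(-15)) - 203274 = (-414 + (5 - 266/(-15))) - 203274 = (-414 + (5 - 266*(-1/15))) - 203274 = (-414 + (5 + 266/15)) - 203274 = (-414 + 341/15) - 203274 = -5869/15 - 203274 = -3054979/15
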